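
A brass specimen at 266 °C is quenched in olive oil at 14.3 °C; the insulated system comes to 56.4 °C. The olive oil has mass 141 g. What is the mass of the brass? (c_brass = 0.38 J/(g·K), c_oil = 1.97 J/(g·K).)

m ≈ 147 g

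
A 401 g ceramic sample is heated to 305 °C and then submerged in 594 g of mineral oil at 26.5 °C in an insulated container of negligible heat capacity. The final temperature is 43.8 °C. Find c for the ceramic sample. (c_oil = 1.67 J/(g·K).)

Heat lost by the ceramic sample = heat gained by the oil:
401·c·(305 − 43.8) = 594·1.67·(43.8 − 26.5)
104741 c = 17161  ⇒  c ≈ 0.1638 J/(g·K)

c ≈ 0.164 J/(g·K)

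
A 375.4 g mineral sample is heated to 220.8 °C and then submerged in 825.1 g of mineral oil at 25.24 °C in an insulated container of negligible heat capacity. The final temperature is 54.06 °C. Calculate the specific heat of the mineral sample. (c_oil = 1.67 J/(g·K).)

Net heat exchanged in the isolated system is zero:
375.4×c×(54.06 − 220.8) + 825.1×1.67×(54.06 − 25.24) = 0
-62594 c = -39712
c = -39712/-62594 ≈ 0.6344 J/(g·K)

c ≈ 0.634 J/(g·K)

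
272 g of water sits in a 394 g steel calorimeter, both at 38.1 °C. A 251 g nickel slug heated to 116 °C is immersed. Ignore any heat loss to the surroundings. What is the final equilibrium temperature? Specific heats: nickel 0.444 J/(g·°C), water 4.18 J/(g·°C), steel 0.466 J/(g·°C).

T_f = Σ m_i c_i T_i / Σ m_i c_i:
T_f = (111.44*116 + 1137*38.1 + 183.6*38.1) / (111.44 + 1137 + 183.6)
    = 63241 / 1432 ≈ 44.16 °C

T_f ≈ 44.2 °C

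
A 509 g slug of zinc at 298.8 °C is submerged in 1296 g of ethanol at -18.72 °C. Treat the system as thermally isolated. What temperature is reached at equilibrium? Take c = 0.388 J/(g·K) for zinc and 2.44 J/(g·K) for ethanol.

T_f ≈ -0.1 °C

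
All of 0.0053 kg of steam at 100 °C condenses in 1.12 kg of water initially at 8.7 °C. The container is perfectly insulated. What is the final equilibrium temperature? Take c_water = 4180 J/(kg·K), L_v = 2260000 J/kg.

Energy conservation, ΣQ = 0:
latent heat released on condensation: 0.0053·2260000 = 11978; condensate cools 100→T: 0.0053·4180·(T − 100) = 22.15(T − 100); original water: 4681.6(T − 8.7)
4703.8 T = 11978 + 2215.4 + 40730 = 54923
T ≈ 11.68 °C (< 100 °C, so full condensation is consistent).

T_f ≈ 11.7 °C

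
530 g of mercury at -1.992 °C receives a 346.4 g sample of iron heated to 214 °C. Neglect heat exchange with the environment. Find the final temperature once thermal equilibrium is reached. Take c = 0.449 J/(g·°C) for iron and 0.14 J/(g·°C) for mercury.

T_f ≈ 144.2 °C

Setting the total heat transfer to zero:
346.4*0.449*(T − 214) + 530*0.14*(T − (-1.992)) = 0
155.53(T − 214) + 74.2(T − (-1.992)) = 0
(155.53 + 74.2) T = 155.53*214 + 74.2*(-1.992)
T = 33136 / 229.73 = 144 °C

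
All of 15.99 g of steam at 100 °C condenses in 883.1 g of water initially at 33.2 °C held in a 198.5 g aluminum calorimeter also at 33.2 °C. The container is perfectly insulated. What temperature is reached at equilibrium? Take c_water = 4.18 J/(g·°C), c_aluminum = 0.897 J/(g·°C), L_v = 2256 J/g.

Setting the total heat transfer to zero:
latent heat released on condensation: 15.99×2256 = 36073; condensate cools 100→T: 15.99×4.18×(T − 100) = 66.84(T − 100); original water: 3691.4(T − 33.2); cup: 178.05(T − 33.2)
3936.3 T = 36073 + 6683.8 + 128464 = 171222
T ≈ 43.50 °C, under the boiling point, so the assumption holds.

T_f ≈ 43.5 °C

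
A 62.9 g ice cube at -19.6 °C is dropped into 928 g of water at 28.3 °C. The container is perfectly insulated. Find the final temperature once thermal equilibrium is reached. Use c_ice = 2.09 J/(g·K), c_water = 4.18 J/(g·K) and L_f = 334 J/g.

T_f ≈ 20.8 °C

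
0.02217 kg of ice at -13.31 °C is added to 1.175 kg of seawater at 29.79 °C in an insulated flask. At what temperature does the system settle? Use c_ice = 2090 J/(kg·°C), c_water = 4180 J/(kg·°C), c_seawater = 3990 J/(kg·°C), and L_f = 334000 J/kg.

T_f ≈ 27.5 °C

Setting the total heat transfer to zero:
ice -13.31→0 °C: 0.02217·2090·13.31 = 616.72
  fusion: m_ice L_f = 0.02217·334000 = 7404.8
  warm the meltwater: 92.67 T
  seawater: 4688.2(T − 29.79)
4780.9 T = 139663 − 8021.5 = 131641
T ≈ 27.53 °C. Since T > 0 °C, the all-ice-melts assumption holds.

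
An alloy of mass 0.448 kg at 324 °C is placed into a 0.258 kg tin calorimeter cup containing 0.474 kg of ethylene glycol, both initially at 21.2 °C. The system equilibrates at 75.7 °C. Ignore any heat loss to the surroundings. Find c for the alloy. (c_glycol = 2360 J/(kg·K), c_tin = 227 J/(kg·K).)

Heat gained plus heat lost sum to zero:
0.448×c×(75.7 − 324) + 0.474×2360×(75.7 − 21.2) + 0.258×227×(75.7 − 21.2) = 0
-111.24 c = -64158
c = -64158/-111.24 ≈ 576.8 J/(kg·K)

c ≈ 577 J/(kg·K)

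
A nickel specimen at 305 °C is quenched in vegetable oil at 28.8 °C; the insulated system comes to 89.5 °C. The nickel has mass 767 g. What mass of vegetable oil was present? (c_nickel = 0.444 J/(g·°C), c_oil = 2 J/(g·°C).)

m ≈ 605 g

Taking heat into each body as positive, Σ m c ΔT = 0:
767×0.444×(89.5 − 305) + m×2×(89.5 − 28.8) = 0
121.4 m = 73388
m = 73388/121.4 ≈ 604.5 g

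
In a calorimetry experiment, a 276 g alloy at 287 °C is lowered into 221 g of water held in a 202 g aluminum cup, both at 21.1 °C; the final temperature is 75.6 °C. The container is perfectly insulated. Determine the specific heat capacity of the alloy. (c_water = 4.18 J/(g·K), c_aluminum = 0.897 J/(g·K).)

c ≈ 1.03 J/(g·K)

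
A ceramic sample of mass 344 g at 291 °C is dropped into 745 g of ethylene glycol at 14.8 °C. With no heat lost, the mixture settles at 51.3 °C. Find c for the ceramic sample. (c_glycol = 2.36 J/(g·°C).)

c ≈ 0.778 J/(g·°C)

Energy conservation, ΣQ = 0:
344·c·(51.3 − 291) + 745·2.36·(51.3 − 14.8) = 0
-82457 c = -64174
c = -64174/-82457 ≈ 0.7783 J/(g·°C)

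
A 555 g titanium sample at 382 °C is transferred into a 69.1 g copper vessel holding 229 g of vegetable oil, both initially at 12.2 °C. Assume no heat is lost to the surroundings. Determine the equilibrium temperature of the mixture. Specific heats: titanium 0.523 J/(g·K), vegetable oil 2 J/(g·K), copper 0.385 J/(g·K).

Heat gained plus heat lost sum to zero:
555·0.523·(T − 382) + 229·2·(T − 12.2) + 69.1·0.385·(T − 12.2) = 0
774.87 T = 116793
T = 116793/774.87 ≈ 150.73 °C

T_f ≈ 150.7 °C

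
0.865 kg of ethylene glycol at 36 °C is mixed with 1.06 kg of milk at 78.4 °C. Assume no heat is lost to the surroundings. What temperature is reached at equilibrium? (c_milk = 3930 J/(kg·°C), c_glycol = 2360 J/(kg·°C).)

Set heat shed by the hot body equal to heat absorbed by the cold body:
1.06×3930×(78.4 − T) = 0.865×2360×(T − 36)
4165.8(78.4 − T) = 2041.4(T − 36)
6207.2 T = 400089  ⇒  T ≈ 64.46 °C

T_f ≈ 64.5 °C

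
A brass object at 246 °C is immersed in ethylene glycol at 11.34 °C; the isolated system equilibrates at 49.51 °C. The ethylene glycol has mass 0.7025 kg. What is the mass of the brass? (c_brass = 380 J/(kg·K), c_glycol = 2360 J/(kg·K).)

m ≈ 0.848 kg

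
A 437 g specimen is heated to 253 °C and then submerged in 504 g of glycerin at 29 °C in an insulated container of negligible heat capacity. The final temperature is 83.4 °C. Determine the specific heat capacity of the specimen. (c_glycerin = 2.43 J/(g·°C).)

Heat lost by the specimen = heat gained by the glycerin:
437×c×(253 − 83.4) = 504×2.43×(83.4 − 29)
74115 c = 66625  ⇒  c ≈ 0.8989 J/(g·°C)

c ≈ 0.899 J/(g·°C)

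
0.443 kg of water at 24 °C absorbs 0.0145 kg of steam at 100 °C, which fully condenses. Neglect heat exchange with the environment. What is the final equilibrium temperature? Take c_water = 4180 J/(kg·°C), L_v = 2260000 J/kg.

T_f ≈ 43.5 °C

Taking heat into each body as positive, Σ m c ΔT = 0:
steam→water at 100 °C releases m L_v = 0.0145·2260000 = 32770; condensate cools 100→T: 0.0145·4180·(T − 100) = 60.61(T − 100); water warms: 0.443·4180·(T − 24) = 1851.7(T − 24)
1912.3 T = 32770 + 6061 + 44442 = 83273
T ≈ 43.54 °C, under the boiling point, so the assumption holds.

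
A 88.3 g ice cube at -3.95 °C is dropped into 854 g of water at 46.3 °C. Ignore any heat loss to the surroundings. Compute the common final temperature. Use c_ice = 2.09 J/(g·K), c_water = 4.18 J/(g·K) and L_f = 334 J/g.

Setting the total heat transfer to zero:
warm ice to 0 °C: 88.3×2.09×(0 − (-3.95)) = 728.96; fusion: m_ice L_f = 88.3×334 = 29492; meltwater 0→T: 88.3×4.18×T = 369.09 T; water cools: 854×4.18×(T − 46.3) = 3569.7(T − 46.3)
3938.8 T = 165278 − 30221 = 135057
T ≈ 34.29 °C. Since T > 0 °C, the all-ice-melts assumption holds.

T_f ≈ 34.3 °C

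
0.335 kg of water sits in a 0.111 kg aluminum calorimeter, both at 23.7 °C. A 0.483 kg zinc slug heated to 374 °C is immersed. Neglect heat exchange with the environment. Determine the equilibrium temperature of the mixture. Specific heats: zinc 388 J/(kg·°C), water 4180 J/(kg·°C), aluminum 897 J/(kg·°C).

T_f ≈ 62.6 °C

Let T be the final temperature. ΣQ_i = 0:
0.483·388·(T − 374) + 0.335·4180·(T − 23.7) + 0.111·897·(T − 23.7) = 0
(187.4 + 1400.3 + 99.57) T = 187.4·374 + 1400.3·23.7 + 99.57·23.7
T ≈ 62.61 °C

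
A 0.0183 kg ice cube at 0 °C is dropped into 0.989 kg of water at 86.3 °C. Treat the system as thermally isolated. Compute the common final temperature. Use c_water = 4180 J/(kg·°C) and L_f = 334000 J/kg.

Taking heat into each body as positive, Σ m c ΔT = 0:
fusion: m_ice L_f = 0.0183·334000 = 6112.2; warm the meltwater: 76.49 T; water cools: 0.989·4180·(T − 86.3) = 4134(T − 86.3)
4210.5 T = 356766 − 6112.2 = 350654
T ≈ 83.28 °C (positive, so assuming full melt was valid).

T_f ≈ 83.3 °C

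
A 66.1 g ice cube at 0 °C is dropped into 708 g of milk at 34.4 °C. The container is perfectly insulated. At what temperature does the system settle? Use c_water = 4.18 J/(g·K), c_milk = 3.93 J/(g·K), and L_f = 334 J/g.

Taking heat into each body as positive, Σ m c ΔT = 0:
melt ice: 66.1·334 = 22077; warm the meltwater: 276.3 T; milk cools: 708·3.93·(T − 34.4) = 2782.4(T − 34.4)
3058.7 T = 95716 − 22077 = 73639
T ≈ 24.07 °C — above 0 °C, consistent with complete melting.

T_f ≈ 24.1 °C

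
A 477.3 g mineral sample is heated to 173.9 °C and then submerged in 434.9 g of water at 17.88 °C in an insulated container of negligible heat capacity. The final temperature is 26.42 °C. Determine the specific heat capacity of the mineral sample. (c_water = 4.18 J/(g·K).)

Heat lost by the mineral sample = heat gained by the water:
477.3·c·(173.9 − 26.42) = 434.9·4.18·(26.42 − 17.88)
70392 c = 15525  ⇒  c ≈ 0.2205 J/(g·K)

c ≈ 0.221 J/(g·K)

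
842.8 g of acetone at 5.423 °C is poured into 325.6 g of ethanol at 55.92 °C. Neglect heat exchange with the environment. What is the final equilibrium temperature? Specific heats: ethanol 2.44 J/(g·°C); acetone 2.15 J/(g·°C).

Heat lost by the ethanol equals heat gained by the acetone:
325.6*2.44*(55.92 − T) = 842.8*2.15*(T − 5.423)
794.46(55.92 − T) = 1812(T − 5.423)
2606.5 T = 54253  ⇒  T ≈ 20.81 °C

T_f ≈ 20.8 °C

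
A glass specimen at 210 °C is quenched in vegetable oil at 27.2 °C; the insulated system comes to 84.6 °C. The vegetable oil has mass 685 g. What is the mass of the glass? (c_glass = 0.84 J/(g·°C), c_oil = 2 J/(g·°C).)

m ≈ 747 g

|Q_glass| = |Q_oil|:
m×0.84×(210 − 84.6) = 685×2×(84.6 − 27.2)
105.34 m = 78638  ⇒  m ≈ 746.5 g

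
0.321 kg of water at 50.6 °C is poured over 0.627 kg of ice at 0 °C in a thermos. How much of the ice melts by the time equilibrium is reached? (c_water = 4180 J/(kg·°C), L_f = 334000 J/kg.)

Water can give up m c ΔT = 0.321·4180·50.6 = 67894 J before reaching 0 °C.
Fully melting the ice requires m_ice L_f = 0.627·334000 = 209418 J.
Since 67894 < 209418 J, not all the ice melts; equilibrium is at 0 °C.
m_melted·334000 = 67894  ⇒  m_melted ≈ 0.2033 kg.

m_melted ≈ 0.203 kg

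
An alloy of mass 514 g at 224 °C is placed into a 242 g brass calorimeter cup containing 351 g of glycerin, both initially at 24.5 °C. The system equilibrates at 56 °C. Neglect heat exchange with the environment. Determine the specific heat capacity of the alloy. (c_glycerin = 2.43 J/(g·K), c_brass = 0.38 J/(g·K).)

Let T be the final temperature. ΣQ_i = 0:
514×c×(56 − 224) + 351×2.43×(56 − 24.5) + 242×0.38×(56 − 24.5) = 0
-86352 c = -29764
c = -29764/-86352 ≈ 0.3447 J/(g·K)

c ≈ 0.345 J/(g·K)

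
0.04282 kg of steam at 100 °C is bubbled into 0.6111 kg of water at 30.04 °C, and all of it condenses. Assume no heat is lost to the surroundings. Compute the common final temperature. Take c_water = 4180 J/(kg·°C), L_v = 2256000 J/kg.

Setting the total heat transfer to zero:
condense steam: −0.04282·2256000 = −96602; condensate cools 100→T: 0.04282·4180·(T − 100) = 178.99(T − 100); water warms: 0.6111·4180·(T − 30.04) = 2554.4(T − 30.04)
2733.4 T = 96602 + 17899 + 76734 = 191235
T ≈ 69.96 °C — below 100 °C, confirming all the steam condensed.

T_f ≈ 70.0 °C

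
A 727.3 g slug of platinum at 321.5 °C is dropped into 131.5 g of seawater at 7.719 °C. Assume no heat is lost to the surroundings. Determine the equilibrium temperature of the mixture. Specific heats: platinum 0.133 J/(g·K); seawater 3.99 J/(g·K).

T_f ≈ 56.6 °C

With ΣQ=0 the equilibrium temperature is the m·c-weighted mean:
T_f = (96.73·321.5 + 524.69·7.719) / (96.73 + 524.69)
    = 35149 / 621.42 ≈ 56.56 °C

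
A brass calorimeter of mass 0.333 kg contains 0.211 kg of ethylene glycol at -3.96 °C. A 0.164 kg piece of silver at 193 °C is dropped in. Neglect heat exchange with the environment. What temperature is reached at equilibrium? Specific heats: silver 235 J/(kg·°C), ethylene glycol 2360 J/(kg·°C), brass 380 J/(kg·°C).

T_f ≈ 7.5 °C

T_f is the heat-capacity-weighted average of the initial temperatures:
T_f = (38.54·193 + 497.96·(-3.96) + 126.54·(-3.96)) / (38.54 + 497.96 + 126.54)
    = 4965.2 / 663.04 ≈ 7.49 °C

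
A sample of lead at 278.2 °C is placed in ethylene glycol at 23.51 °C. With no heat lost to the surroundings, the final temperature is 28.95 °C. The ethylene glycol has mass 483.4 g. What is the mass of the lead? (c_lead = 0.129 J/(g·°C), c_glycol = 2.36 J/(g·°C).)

m ≈ 193 g

|Q_lead| = |Q_glycol|:
m·0.129·(278.2 − 28.95) = 483.4·2.36·(28.95 − 23.51)
32.15 m = 6206.1  ⇒  m ≈ 193 g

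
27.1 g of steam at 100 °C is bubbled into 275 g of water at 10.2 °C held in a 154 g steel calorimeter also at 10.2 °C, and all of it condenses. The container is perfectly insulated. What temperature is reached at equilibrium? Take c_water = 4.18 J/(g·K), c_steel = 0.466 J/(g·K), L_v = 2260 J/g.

Net heat exchanged in the isolated system is zero:
latent heat released on condensation: 27.1·2260 = 61246
  condensed water 100 °C→T: 113.28(T − 100)
  water warms: 275·4.18·(T − 10.2) = 1149.5(T − 10.2)
  steel cup: 154·0.466·(T − 10.2) = 71.76(T − 10.2)
1334.5 T = 61246 + 11328 + 12457 = 85031
T ≈ 63.72 °C — below 100 °C, confirming all the steam condensed.

T_f ≈ 63.7 °C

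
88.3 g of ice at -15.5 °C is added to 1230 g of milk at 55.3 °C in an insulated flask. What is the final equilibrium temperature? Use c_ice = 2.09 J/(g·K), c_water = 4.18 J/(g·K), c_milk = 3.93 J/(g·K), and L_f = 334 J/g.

T_f ≈ 45.2 °C

Energy balance with sensible and latent terms:
warm ice to 0 °C: 88.3×2.09×(0 − (-15.5)) = 2860.5; fusion: m_ice L_f = 88.3×334 = 29492; warm the meltwater: 369.09 T; milk cools: 1230×3.93×(T − 55.3) = 4833.9(T − 55.3)
5203 T = 267315 − 32353 = 234962
T ≈ 45.16 °C. Since T > 0 °C, the all-ice-melts assumption holds.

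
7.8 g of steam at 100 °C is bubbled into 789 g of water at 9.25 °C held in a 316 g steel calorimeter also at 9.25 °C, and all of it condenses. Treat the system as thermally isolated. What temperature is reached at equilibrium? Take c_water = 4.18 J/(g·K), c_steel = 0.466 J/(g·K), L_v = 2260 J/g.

Energy conservation, ΣQ = 0:
latent heat released on condensation: 7.8×2260 = 17628
  condensed water 100 °C→T: 32.6(T − 100)
  original water: 3298(T − 9.25)
  steel cup: 316×0.466×(T − 9.25) = 147.26(T − 9.25)
3477.9 T = 17628 + 3260.4 + 31869 = 52757
T ≈ 15.17 °C — below 100 °C, confirming all the steam condensed.

T_f ≈ 15.2 °C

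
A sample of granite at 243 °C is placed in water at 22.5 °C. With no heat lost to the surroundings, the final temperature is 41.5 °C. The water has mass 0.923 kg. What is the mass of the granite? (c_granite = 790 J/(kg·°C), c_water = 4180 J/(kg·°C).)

|Q_granite| = |Q_water|:
m·790·(243 − 41.5) = 0.923·4180·(41.5 − 22.5)
159185 m = 73305  ⇒  m ≈ 0.4605 kg

m ≈ 0.46 kg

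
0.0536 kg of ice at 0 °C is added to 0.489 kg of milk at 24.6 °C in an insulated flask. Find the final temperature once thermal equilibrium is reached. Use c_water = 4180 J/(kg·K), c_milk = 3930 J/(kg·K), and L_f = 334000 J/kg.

T_f ≈ 13.7 °C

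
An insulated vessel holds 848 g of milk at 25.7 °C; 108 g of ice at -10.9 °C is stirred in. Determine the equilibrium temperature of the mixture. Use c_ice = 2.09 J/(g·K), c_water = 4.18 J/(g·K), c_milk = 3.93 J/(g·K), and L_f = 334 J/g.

T_f ≈ 12.5 °C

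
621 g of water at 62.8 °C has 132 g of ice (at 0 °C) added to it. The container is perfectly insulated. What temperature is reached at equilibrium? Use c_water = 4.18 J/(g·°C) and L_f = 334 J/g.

T_f ≈ 37.8 °C

Heat gained plus heat lost sum to zero:
fusion: m_ice L_f = 132·334 = 44088; warm the meltwater: 551.76 T; water cools: 621·4.18·(T − 62.8) = 2595.8(T − 62.8)
3147.5 T = 163015 − 44088 = 118927
T ≈ 37.78 °C (positive, so assuming full melt was valid).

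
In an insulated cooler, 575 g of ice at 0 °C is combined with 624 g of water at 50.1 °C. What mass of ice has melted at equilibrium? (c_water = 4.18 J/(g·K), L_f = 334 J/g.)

m_melted ≈ 391 g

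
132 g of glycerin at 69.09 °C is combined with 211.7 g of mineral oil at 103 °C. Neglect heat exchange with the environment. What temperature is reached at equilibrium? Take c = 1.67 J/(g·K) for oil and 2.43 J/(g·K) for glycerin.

T_f ≈ 86.9 °C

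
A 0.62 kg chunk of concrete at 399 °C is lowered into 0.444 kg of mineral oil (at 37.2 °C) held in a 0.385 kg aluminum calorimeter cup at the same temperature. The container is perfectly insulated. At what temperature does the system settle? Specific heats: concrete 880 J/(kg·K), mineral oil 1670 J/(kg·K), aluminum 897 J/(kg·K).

T_f ≈ 158.1 °C

With ΣQ=0 the equilibrium temperature is the m·c-weighted mean:
T_f = (545.6×399 + 741.48×37.2 + 345.35×37.2) / (545.6 + 741.48 + 345.35)
    = 258124 / 1632.4 ≈ 158.12 °C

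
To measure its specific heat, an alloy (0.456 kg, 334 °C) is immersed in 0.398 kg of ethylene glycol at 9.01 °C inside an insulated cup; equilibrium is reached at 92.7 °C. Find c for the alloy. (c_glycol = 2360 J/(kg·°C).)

Taking heat into each body as positive, Σ m c ΔT = 0:
0.456·c·(92.7 − 334) + 0.398·2360·(92.7 − 9.01) = 0
-110.03 c = -78608
c = -78608/-110.03 ≈ 714.4 J/(kg·°C)

c ≈ 714 J/(kg·°C)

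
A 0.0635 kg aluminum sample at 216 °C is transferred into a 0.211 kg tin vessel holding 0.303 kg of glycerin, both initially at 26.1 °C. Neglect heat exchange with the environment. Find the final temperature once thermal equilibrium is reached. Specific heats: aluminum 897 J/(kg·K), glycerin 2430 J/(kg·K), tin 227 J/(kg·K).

Heat gained plus heat lost sum to zero:
0.0635×897×(T − 216) + 0.303×2430×(T − 26.1) + 0.211×227×(T − 26.1) = 0
56.96(T − 216) + 736.29(T − 26.1) + 47.9(T − 26.1) = 0
841.15 T = 32771
T ≈ 38.96 °C

T_f ≈ 39.0 °C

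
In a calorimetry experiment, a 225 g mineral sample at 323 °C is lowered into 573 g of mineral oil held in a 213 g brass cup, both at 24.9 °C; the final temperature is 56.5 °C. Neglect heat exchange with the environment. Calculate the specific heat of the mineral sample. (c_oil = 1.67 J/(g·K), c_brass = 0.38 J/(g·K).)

c ≈ 0.547 J/(g·K)

Setting the total heat transfer to zero:
225×c×(56.5 − 323) + 573×1.67×(56.5 − 24.9) + 213×0.38×(56.5 − 24.9) = 0
-59962 c = -32796
c = -32796/-59962 ≈ 0.5469 J/(g·K)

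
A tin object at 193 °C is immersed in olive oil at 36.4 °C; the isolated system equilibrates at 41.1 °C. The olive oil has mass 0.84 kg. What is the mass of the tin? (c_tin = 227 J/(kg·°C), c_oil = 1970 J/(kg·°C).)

m ≈ 0.226 kg

Setting the total heat transfer to zero:
m×227×(41.1 − 193) + 0.84×1970×(41.1 − 36.4) = 0
-34481 m = -7777.6
m = -7777.6/-34481 ≈ 0.2256 kg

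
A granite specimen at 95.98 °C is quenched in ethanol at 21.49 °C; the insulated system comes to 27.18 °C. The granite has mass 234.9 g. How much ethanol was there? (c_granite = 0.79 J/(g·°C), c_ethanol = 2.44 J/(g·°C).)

Heat lost by the granite = heat gained by the ethanol:
234.9×0.79×(95.98 − 27.18) = m×2.44×(27.18 − 21.49)
13.88 m = 12767  ⇒  m ≈ 919.6 g

m ≈ 920 g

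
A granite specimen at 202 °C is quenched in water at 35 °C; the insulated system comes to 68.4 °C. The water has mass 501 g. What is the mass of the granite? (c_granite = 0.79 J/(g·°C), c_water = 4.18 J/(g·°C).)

Energy conservation, ΣQ = 0:
m×0.79×(68.4 − 202) + 501×4.18×(68.4 − 35) = 0
-105.54 m = -69946
m = -69946/-105.54 ≈ 662.7 g

m ≈ 663 g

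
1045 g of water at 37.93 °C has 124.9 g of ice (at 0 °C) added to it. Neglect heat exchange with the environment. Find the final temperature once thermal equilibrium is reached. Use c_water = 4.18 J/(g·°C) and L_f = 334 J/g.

T_f ≈ 25.3 °C

Conservation of energy gives ΣQ = 0:
fusion: m_ice L_f = 124.9×334 = 41717
  meltwater 0→T: 124.9×4.18×T = 522.08 T
  water: 4368.1(T − 37.93)
4890.2 T = 165682 − 41717 = 123965
T ≈ 25.35 °C. Since T > 0 °C, the all-ice-melts assumption holds.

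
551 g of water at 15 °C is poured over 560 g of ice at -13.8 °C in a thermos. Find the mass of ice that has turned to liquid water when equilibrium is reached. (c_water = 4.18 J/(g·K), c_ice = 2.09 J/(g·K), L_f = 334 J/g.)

Heat available from the water dropping to 0 °C: 551×4.18×15 = 34548 J.
Of that, 560×2.09×13.8 = 16152 J goes to bring the ice to 0 °C, leaving 18396 J.
Fully melting the ice requires m_ice L_f = 560×334 = 187040 J.
18396 J < 187040 J, so only part of the ice melts and the system sits at 0 °C.
Mass melted = 18396/334 ≈ 55.08 g.

m_melted ≈ 55.1 g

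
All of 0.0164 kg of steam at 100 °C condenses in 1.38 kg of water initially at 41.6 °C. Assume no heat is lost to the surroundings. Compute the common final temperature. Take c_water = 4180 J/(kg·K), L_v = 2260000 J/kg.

T_f ≈ 48.6 °C

Sum of m c ΔT and latent-heat terms is zero:
latent heat released on condensation: 0.0164×2260000 = 37064; condensate cools 100→T: 0.0164×4180×(T − 100) = 68.55(T − 100); water warms: 1.38×4180×(T − 41.6) = 5768.4(T − 41.6)
5837 T = 37064 + 6855.2 + 239965 = 283885
T ≈ 48.64 °C (< 100 °C, so full condensation is consistent).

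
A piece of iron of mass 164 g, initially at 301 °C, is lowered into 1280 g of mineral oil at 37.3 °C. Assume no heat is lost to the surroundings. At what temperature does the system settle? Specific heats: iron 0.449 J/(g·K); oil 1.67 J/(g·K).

T_f ≈ 46.1 °C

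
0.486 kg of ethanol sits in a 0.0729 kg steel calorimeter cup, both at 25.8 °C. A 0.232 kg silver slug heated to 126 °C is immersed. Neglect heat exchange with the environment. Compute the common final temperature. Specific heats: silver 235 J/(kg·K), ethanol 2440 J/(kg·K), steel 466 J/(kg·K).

T_f ≈ 30.1 °C

With ΣQ=0 the equilibrium temperature is the m·c-weighted mean:
T_f = (54.52·126 + 1185.8·25.8 + 33.97·25.8) / (54.52 + 1185.8 + 33.97)
    = 38341 / 1274.3 ≈ 30.09 °C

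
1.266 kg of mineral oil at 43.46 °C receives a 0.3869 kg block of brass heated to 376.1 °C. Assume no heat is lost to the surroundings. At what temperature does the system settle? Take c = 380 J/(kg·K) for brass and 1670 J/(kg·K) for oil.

T_f ≈ 65.1 °C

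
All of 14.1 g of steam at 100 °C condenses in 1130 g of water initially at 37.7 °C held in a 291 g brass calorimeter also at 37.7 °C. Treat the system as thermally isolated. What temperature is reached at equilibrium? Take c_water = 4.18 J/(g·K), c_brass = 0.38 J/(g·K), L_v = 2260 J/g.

Sum of m c ΔT and latent-heat terms is zero:
steam→water at 100 °C releases m L_v = 14.1·2260 = 31866; condensed water 100 °C→T: 58.94(T − 100); original water: 4723.4(T − 37.7); brass cup: 291·0.38·(T − 37.7) = 110.58(T − 37.7)
4892.9 T = 31866 + 5893.8 + 182241 = 220001
T ≈ 44.96 °C (< 100 °C, so full condensation is consistent).

T_f ≈ 45.0 °C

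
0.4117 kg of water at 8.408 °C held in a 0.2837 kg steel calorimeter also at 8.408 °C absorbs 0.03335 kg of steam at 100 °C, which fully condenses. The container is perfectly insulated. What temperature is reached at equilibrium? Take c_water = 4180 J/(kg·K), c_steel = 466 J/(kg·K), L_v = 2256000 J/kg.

Heat gained plus heat lost sum to zero:
condense steam: −0.03335×2256000 = −75238
  condensate cools 100→T: 0.03335×4180×(T − 100) = 139.4(T − 100)
  water warms: 0.4117×4180×(T − 8.408) = 1720.9(T − 8.408)
  steel cup: 0.2837×466×(T − 8.408) = 132.2(T − 8.408)
1992.5 T = 75238 + 13940 + 15581 = 104759
T ≈ 52.58 °C — below 100 °C, confirming all the steam condensed.

T_f ≈ 52.6 °C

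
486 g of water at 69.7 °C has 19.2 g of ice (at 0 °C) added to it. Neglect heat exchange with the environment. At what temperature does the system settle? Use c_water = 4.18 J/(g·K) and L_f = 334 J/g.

Energy conservation, ΣQ = 0:
fusion: m_ice L_f = 19.2·334 = 6412.8
  meltwater 0→T: 19.2·4.18·T = 80.26 T
  water: 2031.5(T − 69.7)
2111.7 T = 141594 − 6412.8 = 135181
T ≈ 64.01 °C — above 0 °C, consistent with complete melting.

T_f ≈ 64.0 °C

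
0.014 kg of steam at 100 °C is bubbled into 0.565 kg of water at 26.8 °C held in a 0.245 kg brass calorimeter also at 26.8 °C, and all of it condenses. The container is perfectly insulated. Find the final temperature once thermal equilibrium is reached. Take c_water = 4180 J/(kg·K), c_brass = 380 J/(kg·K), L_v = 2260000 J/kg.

T_f ≈ 41.1 °C

Sum of m c ΔT and latent-heat terms is zero:
condense steam: −0.014×2260000 = −31640
  condensate cools 100→T: 0.014×4180×(T − 100) = 58.52(T − 100)
  original water: 2361.7(T − 26.8)
  cup: 93.1(T − 26.8)
2513.3 T = 31640 + 5852 + 65789 = 103281
T ≈ 41.09 °C (< 100 °C, so full condensation is consistent).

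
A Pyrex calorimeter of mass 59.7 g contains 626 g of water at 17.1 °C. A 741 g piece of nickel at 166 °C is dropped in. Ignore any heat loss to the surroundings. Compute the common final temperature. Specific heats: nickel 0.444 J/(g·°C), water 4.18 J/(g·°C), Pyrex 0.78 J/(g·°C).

T_f ≈ 33.5 °C

T_f is the heat-capacity-weighted average of the initial temperatures:
T_f = (329*166 + 2616.7*17.1 + 46.57*17.1) / (329 + 2616.7 + 46.57)
    = 100156 / 2992.2 ≈ 33.47 °C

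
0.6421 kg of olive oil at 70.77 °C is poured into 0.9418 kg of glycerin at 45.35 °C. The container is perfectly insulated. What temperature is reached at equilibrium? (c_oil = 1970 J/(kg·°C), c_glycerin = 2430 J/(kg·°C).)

T_f ≈ 54.4 °C

Heat lost by the oil equals heat gained by the glycerin:
0.6421×1970×(70.77 − T) = 0.9418×2430×(T − 45.35)
1264.9(70.77 − T) = 2288.6(T − 45.35)
3553.5 T = 193306  ⇒  T ≈ 54.40 °C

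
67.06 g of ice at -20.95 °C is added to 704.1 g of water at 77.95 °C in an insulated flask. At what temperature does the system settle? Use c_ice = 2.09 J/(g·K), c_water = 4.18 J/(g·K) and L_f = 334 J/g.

Net heat exchanged in the isolated system is zero:
ice -20.95→0 °C: 67.06·2.09·20.95 = 2936.3
  melt ice: 67.06·334 = 22398
  warm the meltwater: 280.31 T
  water: 2943.1(T − 77.95)
3223.4 T = 229418 − 25334 = 204083
T ≈ 63.31 °C (positive, so assuming full melt was valid).

T_f ≈ 63.3 °C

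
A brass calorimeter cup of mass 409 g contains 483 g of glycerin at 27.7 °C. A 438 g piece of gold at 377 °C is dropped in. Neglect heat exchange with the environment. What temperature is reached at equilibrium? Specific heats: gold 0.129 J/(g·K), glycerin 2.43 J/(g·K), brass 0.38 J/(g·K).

T_f ≈ 41.9 °C

Let T be the final temperature. ΣQ_i = 0:
438*0.129*(T − 377) + 483*2.43*(T − 27.7) + 409*0.38*(T − 27.7) = 0
(56.5 + 1173.7 + 155.42) T = 56.5*377 + 1173.7*27.7 + 155.42*27.7
T = 58118/1385.6 ≈ 41.94 °C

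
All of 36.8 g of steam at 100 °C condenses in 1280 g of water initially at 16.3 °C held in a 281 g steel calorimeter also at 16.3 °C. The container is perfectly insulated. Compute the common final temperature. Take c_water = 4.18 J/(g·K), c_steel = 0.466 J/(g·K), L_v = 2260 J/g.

Conservation of energy gives ΣQ = 0:
steam→water at 100 °C releases m L_v = 36.8·2260 = 83168; condensed water 100 °C→T: 153.82(T − 100); water warms: 1280·4.18·(T − 16.3) = 5350.4(T − 16.3); cup: 130.95(T − 16.3)
5635.2 T = 83168 + 15382 + 89346 = 187896
T ≈ 33.34 °C, under the boiling point, so the assumption holds.

T_f ≈ 33.3 °C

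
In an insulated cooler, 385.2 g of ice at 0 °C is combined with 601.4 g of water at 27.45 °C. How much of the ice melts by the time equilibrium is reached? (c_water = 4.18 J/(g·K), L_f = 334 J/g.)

m_melted ≈ 207 g

Cooling the water to 0 °C releases 601.4×4.18×27.45 = 69005 J.
Melting all 385.2 g of ice would need 385.2×334 = 128657 J.
That's not enough to melt it all — equilibrium is at 0 °C with ice remaining.
m_melted×334 = 69005  ⇒  m_melted ≈ 206.6 g.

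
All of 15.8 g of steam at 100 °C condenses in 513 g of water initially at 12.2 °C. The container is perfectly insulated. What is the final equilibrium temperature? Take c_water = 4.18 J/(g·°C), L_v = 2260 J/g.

Taking heat into each body as positive, Σ m c ΔT = 0:
latent heat released on condensation: 15.8×2260 = 35708; condensed water 100 °C→T: 66.04(T − 100); original water: 2144.3(T − 12.2)
2210.4 T = 35708 + 6604.4 + 26161 = 68473
T ≈ 30.98 °C, under the boiling point, so the assumption holds.

T_f ≈ 31.0 °C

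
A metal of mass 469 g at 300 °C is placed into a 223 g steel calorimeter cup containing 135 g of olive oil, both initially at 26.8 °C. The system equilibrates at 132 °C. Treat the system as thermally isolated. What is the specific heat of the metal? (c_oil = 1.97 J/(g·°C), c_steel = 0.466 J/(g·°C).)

c ≈ 0.494 J/(g·°C)

Setting the total heat transfer to zero:
469×c×(132 − 300) + 135×1.97×(132 − 26.8) + 223×0.466×(132 − 26.8) = 0
-78792 c = -38910
c = -38910/-78792 ≈ 0.4938 J/(g·°C)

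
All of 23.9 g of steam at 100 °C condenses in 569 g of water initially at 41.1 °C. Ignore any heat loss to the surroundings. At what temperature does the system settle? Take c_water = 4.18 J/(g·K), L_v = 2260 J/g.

T_f ≈ 65.3 °C

Heat gained plus heat lost sum to zero:
steam→water at 100 °C releases m L_v = 23.9×2260 = 54014
  condensate cools 100→T: 23.9×4.18×(T − 100) = 99.9(T − 100)
  original water: 2378.4(T − 41.1)
2478.3 T = 54014 + 9990.2 + 97753 = 161757
T ≈ 65.27 °C (< 100 °C, so full condensation is consistent).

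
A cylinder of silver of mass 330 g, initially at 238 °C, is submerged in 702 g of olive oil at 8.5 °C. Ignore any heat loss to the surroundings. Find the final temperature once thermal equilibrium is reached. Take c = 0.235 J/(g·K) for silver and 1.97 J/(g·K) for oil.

T_f ≈ 20.7 °C

Net heat exchanged in the isolated system is zero:
330·0.235·(T − 238) + 702·1.97·(T − 8.5) = 0
77.55(T − 238) + 1382.9(T − 8.5) = 0
(77.55 + 1382.9) T = 77.55·238 + 1382.9·8.5
T = 30212/1460.5 ≈ 20.69 °C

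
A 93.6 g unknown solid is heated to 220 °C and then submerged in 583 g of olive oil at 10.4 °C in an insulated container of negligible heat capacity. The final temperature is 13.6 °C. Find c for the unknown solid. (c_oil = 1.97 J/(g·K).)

c ≈ 0.19 J/(g·K)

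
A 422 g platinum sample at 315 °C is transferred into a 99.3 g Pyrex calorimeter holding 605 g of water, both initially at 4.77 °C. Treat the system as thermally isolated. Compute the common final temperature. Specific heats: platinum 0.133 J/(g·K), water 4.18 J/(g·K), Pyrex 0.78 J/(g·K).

T_f ≈ 11.3 °C

Energy conservation, ΣQ = 0:
422×0.133×(T − 315) + 605×4.18×(T − 4.77) + 99.3×0.78×(T − 4.77) = 0
(56.13 + 2528.9 + 77.45) T = 56.13×315 + 2528.9×4.77 + 77.45×4.77
T = 30112 / 2662.5 = 11.3 °C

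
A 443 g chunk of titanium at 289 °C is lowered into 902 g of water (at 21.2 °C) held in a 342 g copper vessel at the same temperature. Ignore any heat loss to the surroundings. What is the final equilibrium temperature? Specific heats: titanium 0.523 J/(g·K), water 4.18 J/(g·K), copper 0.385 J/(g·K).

T_f ≈ 36.2 °C

Taking heat into each body as positive, Σ m c ΔT = 0:
443·0.523·(T − 289) + 902·4.18·(T − 21.2) + 342·0.385·(T − 21.2) = 0
231.69(T − 289) + 3770.4(T − 21.2) + 131.67(T − 21.2) = 0
(231.69 + 3770.4 + 131.67) T = 231.69·289 + 3770.4·21.2 + 131.67·21.2
T ≈ 36.21 °C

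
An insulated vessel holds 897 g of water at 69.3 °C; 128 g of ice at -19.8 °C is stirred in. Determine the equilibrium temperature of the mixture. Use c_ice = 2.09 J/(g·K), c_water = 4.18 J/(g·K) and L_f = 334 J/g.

T_f ≈ 49.4 °C

Energy conservation, ΣQ = 0:
warm ice to 0 °C: 128×2.09×(0 − (-19.8)) = 5296.9
  melt ice: 128×334 = 42752
  meltwater 0→T: 128×4.18×T = 535.04 T
  water: 3749.5(T − 69.3)
4284.5 T = 259838 − 48049 = 211789
T ≈ 49.43 °C — above 0 °C, consistent with complete melting.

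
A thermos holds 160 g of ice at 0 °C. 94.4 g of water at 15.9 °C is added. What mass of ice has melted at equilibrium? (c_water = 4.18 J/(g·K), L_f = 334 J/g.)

Heat available from the water dropping to 0 °C: 94.4×4.18×15.9 = 6274 J.
To melt every bit of ice: 160×334 = 53440 J.
6274 J < 53440 J, so only part of the ice melts and the system sits at 0 °C.
Mass melted = 6274/334 ≈ 18.78 g.

m_melted ≈ 18.8 g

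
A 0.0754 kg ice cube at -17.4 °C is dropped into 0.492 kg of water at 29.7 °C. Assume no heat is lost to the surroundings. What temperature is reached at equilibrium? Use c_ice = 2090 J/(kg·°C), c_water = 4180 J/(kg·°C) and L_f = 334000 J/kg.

T_f ≈ 14.0 °C

Setting the total heat transfer to zero:
warm ice to 0 °C: 0.0754×2090×(0 − (-17.4)) = 2742; fusion: m_ice L_f = 0.0754×334000 = 25184; meltwater 0→T: 0.0754×4180×T = 315.17 T; water: 2056.6(T − 29.7)
2371.7 T = 61080 − 27926 = 33154
T ≈ 13.98 °C. Since T > 0 °C, the all-ice-melts assumption holds.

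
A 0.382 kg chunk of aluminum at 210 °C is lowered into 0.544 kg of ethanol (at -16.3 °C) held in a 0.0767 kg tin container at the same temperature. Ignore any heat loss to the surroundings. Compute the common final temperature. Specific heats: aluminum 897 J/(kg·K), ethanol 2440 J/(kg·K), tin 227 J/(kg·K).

T_f ≈ 29.7 °C

Conservation of energy gives ΣQ = 0:
0.382*897*(T − 210) + 0.544*2440*(T − (-16.3)) + 0.0767*227*(T − (-16.3)) = 0
(342.65 + 1327.4 + 17.41) T = 342.65*210 + 1327.4*(-16.3) + 17.41*(-16.3)
T = 50038 / 1687.4 = 29.7 °C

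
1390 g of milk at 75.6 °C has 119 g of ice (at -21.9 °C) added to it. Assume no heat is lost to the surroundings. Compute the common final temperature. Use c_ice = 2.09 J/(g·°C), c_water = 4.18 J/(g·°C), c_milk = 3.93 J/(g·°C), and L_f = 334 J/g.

Let T be the final temperature. ΣQ_i = 0:
ice -21.9→0 °C: 119·2.09·21.9 = 5446.7; fusion: m_ice L_f = 119·334 = 39746; warm the meltwater: 497.42 T; milk: 5462.7(T − 75.6)
5960.1 T = 412980 − 45193 = 367787
T ≈ 61.71 °C. Since T > 0 °C, the all-ice-melts assumption holds.

T_f ≈ 61.7 °C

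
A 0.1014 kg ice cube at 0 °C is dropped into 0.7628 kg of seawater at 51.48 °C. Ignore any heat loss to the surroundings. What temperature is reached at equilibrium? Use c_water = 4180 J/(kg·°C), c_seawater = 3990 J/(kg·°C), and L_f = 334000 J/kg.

Conservation of energy gives ΣQ = 0:
latent heat to melt: 0.1014·334000 = 33868; warm the meltwater: 423.85 T; seawater: 3043.6(T − 51.48)
3467.4 T = 156683 − 33868 = 122815
T ≈ 35.42 °C — above 0 °C, consistent with complete melting.

T_f ≈ 35.4 °C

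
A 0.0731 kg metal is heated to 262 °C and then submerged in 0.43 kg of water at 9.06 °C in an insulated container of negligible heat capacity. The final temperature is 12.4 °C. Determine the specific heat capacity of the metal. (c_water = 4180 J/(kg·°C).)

c ≈ 329 J/(kg·°C)

Heat gained plus heat lost sum to zero:
0.0731×c×(12.4 − 262) + 0.43×4180×(12.4 − 9.06) = 0
-18.25 c = -6003.3
c = -6003.3/-18.25 ≈ 329 J/(kg·°C)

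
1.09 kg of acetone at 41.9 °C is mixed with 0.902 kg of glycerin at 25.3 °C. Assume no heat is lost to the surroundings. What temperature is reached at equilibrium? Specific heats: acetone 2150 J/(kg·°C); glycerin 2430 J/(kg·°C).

T_f ≈ 33.9 °C

Energy conservation, ΣQ = 0:
1.09×2150×(T − 41.9) + 0.902×2430×(T − 25.3) = 0
(2343.5 + 2191.9) T = 2343.5×41.9 + 2191.9×25.3
T ≈ 33.88 °C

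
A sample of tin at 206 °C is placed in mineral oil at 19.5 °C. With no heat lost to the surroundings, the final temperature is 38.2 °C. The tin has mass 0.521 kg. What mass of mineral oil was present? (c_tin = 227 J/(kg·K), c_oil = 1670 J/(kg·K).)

Heat lost by the tin = heat gained by the oil:
0.521×227×(206 − 38.2) = m×1670×(38.2 − 19.5)
31229 m = 19845  ⇒  m ≈ 0.6355 kg

m ≈ 0.635 kg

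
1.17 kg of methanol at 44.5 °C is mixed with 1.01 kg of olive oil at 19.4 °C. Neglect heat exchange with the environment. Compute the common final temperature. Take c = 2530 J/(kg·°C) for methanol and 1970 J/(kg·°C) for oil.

Taking heat into each body as positive, Σ m c ΔT = 0:
1.17*2530*(T − 44.5) + 1.01*1970*(T − 19.4) = 0
(2960.1 + 1989.7) T = 2960.1*44.5 + 1989.7*19.4
T ≈ 34.41 °C

T_f ≈ 34.4 °C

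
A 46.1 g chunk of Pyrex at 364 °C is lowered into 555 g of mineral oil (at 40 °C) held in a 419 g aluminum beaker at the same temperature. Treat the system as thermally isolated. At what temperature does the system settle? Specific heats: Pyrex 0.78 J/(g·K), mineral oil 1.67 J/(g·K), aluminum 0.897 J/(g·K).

T_f ≈ 48.7 °C

T_f is the heat-capacity-weighted average of the initial temperatures:
T_f = (35.96·364 + 926.85·40 + 375.84·40) / (35.96 + 926.85 + 375.84)
    = 65196 / 1338.7 ≈ 48.70 °C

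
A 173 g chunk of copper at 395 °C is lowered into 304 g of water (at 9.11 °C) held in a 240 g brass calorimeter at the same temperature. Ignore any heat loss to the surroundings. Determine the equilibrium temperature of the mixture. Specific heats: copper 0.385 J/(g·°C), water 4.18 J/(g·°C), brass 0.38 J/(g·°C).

T_f ≈ 27.1 °C

Net heat exchanged in the isolated system is zero:
173·0.385·(T − 395) + 304·4.18·(T − 9.11) + 240·0.38·(T − 9.11) = 0
66.61(T − 395) + 1270.7(T − 9.11) + 91.2(T − 9.11) = 0
1428.5 T = 38716
T = 38716 / 1428.5 = 27.1 °C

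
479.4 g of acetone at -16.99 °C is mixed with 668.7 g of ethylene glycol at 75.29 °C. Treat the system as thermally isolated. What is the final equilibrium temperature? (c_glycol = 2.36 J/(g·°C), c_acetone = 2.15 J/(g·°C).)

With ΣQ=0 the equilibrium temperature is the m·c-weighted mean:
T_f = (1578.1×75.29 + 1030.7×(-16.99)) / (1578.1 + 1030.7)
    = 101306 / 2608.8 ≈ 38.83 °C

T_f ≈ 38.8 °C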